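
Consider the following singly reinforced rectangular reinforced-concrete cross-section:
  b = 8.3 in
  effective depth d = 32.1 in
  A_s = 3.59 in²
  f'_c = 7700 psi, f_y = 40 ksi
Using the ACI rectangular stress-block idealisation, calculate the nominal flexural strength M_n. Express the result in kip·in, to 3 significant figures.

M_n ≈ 4420 kip·in

T = A_s f_y = 3.59 × 40 = 143.6 kips.
a = T/(0.85 f'_c b) = 143.6/(0.85 × 7.7 × 8.3) = 2.643 in.
M_n = T(d − a/2) = 143.6 × (32.1 − 1.3215) = 4419.8 kip·in.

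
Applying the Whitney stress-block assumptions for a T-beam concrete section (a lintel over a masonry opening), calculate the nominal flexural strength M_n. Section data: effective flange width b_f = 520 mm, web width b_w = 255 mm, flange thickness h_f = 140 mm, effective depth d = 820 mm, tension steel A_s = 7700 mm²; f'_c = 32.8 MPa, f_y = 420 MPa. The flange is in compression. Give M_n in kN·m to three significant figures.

M_n ≈ 2240 kN·m

Tension: T = A_s f_y = 7700 × 420 = 3234000 N.
Try a within the flange: a = T/(0.85 f'_c b_f) = 3234000/(0.85 × 32.8 × 520) = 223.07 mm.
a = 223.07 > h_f = 140 mm: the block extends into the web. Split into flange-overhang and web parts.
C_f = 0.85 f'_c (b_f − b_w) h_f = 0.85 × 32.8 × (520 − 255) × 140 = 1034348 N.
Remaining web compression depth: a_w = (T − C_f)/(0.85 f'_c b_w) = (3234000 − 1034348)/(0.85 × 32.8 × 255) = 309.40 mm.
M_n = C_f(d − h_f/2) + (T − C_f)(d − a_w/2) = 1034348 × (820 − 70) + 2199652 × (820 − 154.7) = 775.76 + 1463.43 = 2239.19 × 10⁶ N·mm.
M_n = 2239.19 kN·m.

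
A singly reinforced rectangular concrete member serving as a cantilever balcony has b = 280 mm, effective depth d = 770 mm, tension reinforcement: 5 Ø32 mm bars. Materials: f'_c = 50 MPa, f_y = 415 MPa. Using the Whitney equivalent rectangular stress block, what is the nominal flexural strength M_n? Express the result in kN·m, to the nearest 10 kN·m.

A_s = 5 × 804 = 4020 mm².
T = A_s f_y = 4020 × 415 = 1668300 N = 1668.3 kN.
From C = T: a = T/(0.85 f'_c b) = 1668300/(0.85 × 50 × 280) = 140.19 mm.
M_n = T(d − a/2) = 1668.3 kN × (770 − 70.095) mm = 1167.65 kN·m.

M_n ≈ 1170 kN·m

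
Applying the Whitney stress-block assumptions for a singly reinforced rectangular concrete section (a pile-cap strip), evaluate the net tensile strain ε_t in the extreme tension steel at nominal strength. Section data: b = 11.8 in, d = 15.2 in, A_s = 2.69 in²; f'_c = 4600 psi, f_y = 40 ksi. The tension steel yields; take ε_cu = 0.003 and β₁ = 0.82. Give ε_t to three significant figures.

ε_t ≈ 0.0130

a = A_s f_y/(0.85 f'_c b) = 2.332 in.
β₁ = 0.82, so c = a/β₁ = 2.332/0.82 = 2.844 in.
From the linear strain diagram with ε_cu = 0.003: ε_t = 0.003 (d − c)/c = 0.003 × (15.2 − 2.844)/2.844 = 0.0130.
Since ε_t ≥ 0.005, the section is tension-controlled.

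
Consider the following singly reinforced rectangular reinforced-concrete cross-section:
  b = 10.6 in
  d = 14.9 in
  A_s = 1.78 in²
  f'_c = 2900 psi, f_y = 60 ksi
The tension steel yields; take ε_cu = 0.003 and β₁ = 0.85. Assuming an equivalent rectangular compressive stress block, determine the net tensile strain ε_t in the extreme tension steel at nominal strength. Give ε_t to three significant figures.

a = A_s f_y/(0.85 f'_c b) = 4.087 in.
β₁ = 0.85, so c = a/β₁ = 4.087/0.85 = 4.808 in.
From the linear strain diagram with ε_cu = 0.003: ε_t = 0.003 (d − c)/c = 0.003 × (14.9 − 4.808)/4.808 = 0.00630.
Since ε_t ≥ 0.005, the section is tension-controlled.

ε_t ≈ 0.00630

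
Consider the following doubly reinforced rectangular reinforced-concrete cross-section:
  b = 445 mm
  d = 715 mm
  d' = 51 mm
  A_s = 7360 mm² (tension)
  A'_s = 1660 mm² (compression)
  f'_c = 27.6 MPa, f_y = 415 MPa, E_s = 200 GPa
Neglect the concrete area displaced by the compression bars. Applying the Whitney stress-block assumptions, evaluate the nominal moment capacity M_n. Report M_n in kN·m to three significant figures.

M_n ≈ 1880 kN·m

Assume both tension and compression steel yield.
Net tension couple steel: A_s − A'_s = 5700 mm².
a = (A_s − A'_s) f_y / (0.85 f'_c b) = 2365500/(0.85 × 27.6 × 445) = 226.59 mm.
c = a/β₁ = 226.59/0.85 = 266.58 mm; ε'_s = 0.003(c − d')/c = 0.0024 ≥ f_y/E_s = 0.0021, so compression steel does yield.
M_n = (A_s − A'_s) f_y (d − a/2) + A'_s f_y (d − d') = [2365500 × (715 − 113.295) + 688900 × (715 − 51)] × 10⁻⁶ = 1423.33 + 457.43 = 1880.76 kN·m.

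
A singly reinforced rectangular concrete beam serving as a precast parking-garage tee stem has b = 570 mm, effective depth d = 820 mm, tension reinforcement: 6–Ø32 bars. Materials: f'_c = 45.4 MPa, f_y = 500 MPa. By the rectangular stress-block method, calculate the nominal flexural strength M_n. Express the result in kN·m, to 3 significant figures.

M_n ≈ 1850 kN·m

A_s = 6 × 804 = 4824 mm².
T = A_s f_y = 4824 × 500 = 2412000 N = 2412 kN.
From C = T: a = T/(0.85 f'_c b) = 2412000/(0.85 × 45.4 × 570) = 109.65 mm.
M_n = T(d − a/2) = 2412 kN × (820 − 54.825) mm = 1845.60 kN·m.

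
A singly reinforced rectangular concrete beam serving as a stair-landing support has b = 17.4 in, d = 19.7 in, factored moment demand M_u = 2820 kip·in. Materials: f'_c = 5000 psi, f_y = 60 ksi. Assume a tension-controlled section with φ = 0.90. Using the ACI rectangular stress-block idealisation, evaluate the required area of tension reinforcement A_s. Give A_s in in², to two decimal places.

M_n = M_u/φ = 2820/0.90 = 3133.33 kip·in.
From M_n = 0.85 f'_c a b (d − a/2):
a = d − √(d² − 2M_n/(0.85 f'_c b)) = 19.7 − √(19.7² − 2 × 3133.33/(0.85 × 5 × 17.4)) = 2.283 in.
A_s = 0.85 f'_c a b / f_y = 0.85 × 5 × 2.283 × 17.4 / 60 = 2.814 in².

A_s ≈ 2.81 in²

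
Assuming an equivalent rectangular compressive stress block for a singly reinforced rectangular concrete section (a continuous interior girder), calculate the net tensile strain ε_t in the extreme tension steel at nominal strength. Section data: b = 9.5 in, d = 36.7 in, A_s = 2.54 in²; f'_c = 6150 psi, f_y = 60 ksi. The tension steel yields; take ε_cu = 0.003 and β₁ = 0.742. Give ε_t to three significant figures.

ε_t ≈ 0.0236

a = A_s f_y/(0.85 f'_c b) = 3.069 in.
β₁ = 0.742, so c = a/β₁ = 3.069/0.742 = 4.136 in.
From the linear strain diagram with ε_cu = 0.003: ε_t = 0.003 (d − c)/c = 0.003 × (36.7 − 4.136)/4.136 = 0.0236.
Since ε_t ≥ 0.005, the section is tension-controlled.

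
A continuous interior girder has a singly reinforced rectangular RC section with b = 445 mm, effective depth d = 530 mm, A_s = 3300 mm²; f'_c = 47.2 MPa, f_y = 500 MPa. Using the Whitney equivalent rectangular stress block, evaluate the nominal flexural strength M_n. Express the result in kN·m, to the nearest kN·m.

T = A_s f_y = 3300 × 500 = 1650000 N = 1650 kN.
From C = T: a = T/(0.85 f'_c b) = 1650000/(0.85 × 47.2 × 445) = 92.42 mm.
M_n = T(d − a/2) = 1650 kN × (530 − 46.21) mm = 798.25 kN·m.

M_n ≈ 798 kN·m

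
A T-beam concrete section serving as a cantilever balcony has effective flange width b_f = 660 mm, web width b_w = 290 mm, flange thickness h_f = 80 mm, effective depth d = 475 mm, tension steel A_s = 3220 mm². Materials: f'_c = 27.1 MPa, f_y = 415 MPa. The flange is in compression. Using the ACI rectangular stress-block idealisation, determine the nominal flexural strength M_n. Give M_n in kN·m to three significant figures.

Tension: T = A_s f_y = 3220 × 415 = 1336300 N.
Try a within the flange: a = T/(0.85 f'_c b_f) = 1336300/(0.85 × 27.1 × 660) = 87.90 mm.
a = 87.90 > h_f = 80 mm: the block extends into the web. Split into flange-overhang and web parts.
C_f = 0.85 f'_c (b_f − b_w) h_f = 0.85 × 27.1 × (660 − 290) × 80 = 681836 N.
Remaining web compression depth: a_w = (T − C_f)/(0.85 f'_c b_w) = (1336300 − 681836)/(0.85 × 27.1 × 290) = 97.97 mm.
M_n = C_f(d − h_f/2) + (T − C_f)(d − a_w/2) = 681836 × (475 − 40) + 654464 × (475 − 48.985) = 296.60 + 278.81 = 575.41 × 10⁶ N·mm.
M_n = 575.41 kN·m.

M_n ≈ 575 kN·m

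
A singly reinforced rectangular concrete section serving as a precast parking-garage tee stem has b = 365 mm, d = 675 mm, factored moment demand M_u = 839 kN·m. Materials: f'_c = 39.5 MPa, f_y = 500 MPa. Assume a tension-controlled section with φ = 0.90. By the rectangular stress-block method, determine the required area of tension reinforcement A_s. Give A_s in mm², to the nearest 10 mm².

M_n = M_u/φ = 839/0.90 = 932.222 kN·m.
With M_n = 0.85 f'_c a b (d − a/2), solve the quadratic for a:
a = d − √(d² − 2M_n/(0.85 f'_c b)) = 675 − √(675² − 2 × 932.222×10⁶/(0.85 × 39.5 × 365)) = 124.10 mm.
A_s = 0.85 f'_c a b / f_y = 0.85 × 39.5 × 124.10 × 365 / 500 = 3041.7 mm².

A_s ≈ 3040 mm²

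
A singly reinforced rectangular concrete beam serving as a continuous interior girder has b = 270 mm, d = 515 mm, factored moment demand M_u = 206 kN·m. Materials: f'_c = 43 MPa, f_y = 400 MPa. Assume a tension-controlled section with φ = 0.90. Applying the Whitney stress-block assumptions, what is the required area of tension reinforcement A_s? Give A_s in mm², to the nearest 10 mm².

A_s ≈ 1160 mm²

M_n = M_u/φ = 206/0.90 = 228.889 kN·m.
With M_n = 0.85 f'_c a b (d − a/2), solve the quadratic for a:
a = d − √(d² − 2M_n/(0.85 f'_c b)) = 515 − √(515² − 2 × 228.889×10⁶/(0.85 × 43 × 270)) = 47.20 mm.
A_s = 0.85 f'_c a b / f_y = 0.85 × 43 × 47.20 × 270 / 400 = 1164.5 mm².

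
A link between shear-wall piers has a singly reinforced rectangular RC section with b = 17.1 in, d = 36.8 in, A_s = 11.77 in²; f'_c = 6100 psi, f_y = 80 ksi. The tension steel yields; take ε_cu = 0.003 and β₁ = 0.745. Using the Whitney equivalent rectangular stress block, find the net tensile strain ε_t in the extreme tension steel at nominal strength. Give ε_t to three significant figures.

a = A_s f_y/(0.85 f'_c b) = 10.620 in.
β₁ = 0.745, so c = a/β₁ = 10.620/0.745 = 14.255 in.
From the linear strain diagram with ε_cu = 0.003: ε_t = 0.003 (d − c)/c = 0.003 × (36.8 − 14.255)/14.255 = 0.00474.
ε_t is between 0.004 and 0.005 — transition zone.

ε_t ≈ 0.00474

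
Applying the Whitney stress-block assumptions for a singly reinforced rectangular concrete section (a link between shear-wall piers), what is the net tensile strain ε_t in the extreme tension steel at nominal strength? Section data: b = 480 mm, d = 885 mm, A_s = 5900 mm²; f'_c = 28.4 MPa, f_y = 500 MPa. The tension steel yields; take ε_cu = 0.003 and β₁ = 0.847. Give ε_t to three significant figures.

ε_t ≈ 0.00583

a = A_s f_y/(0.85 f'_c b) = 254.59 mm.
β₁ = 0.847, so c = a/β₁ = 254.59/0.847 = 300.58 mm.
From the linear strain diagram with ε_cu = 0.003: ε_t = 0.003 (d − c)/c = 0.003 × (885 − 300.58)/300.58 = 0.00583.
Since ε_t ≥ 0.005, the section is tension-controlled.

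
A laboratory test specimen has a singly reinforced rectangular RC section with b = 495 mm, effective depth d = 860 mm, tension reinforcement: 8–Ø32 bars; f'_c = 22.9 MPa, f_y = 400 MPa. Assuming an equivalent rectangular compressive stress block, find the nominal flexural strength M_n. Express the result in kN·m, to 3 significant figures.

A_s = 8 × 804 = 6432 mm².
T = A_s f_y = 6432 × 400 = 2572800 N = 2572.8 kN.
From C = T: a = T/(0.85 f'_c b) = 2572800/(0.85 × 22.9 × 495) = 267.02 mm.
M_n = T(d − a/2) = 2572.8 kN × (860 − 133.51) mm = 1869.11 kN·m.

M_n ≈ 1870 kN·m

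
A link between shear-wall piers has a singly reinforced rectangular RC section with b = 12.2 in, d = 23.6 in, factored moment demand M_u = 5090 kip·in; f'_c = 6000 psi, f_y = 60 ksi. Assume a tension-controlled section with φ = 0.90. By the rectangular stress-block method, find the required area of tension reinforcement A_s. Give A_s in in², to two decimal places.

M_n = M_u/φ = 5090/0.90 = 5655.56 kip·in.
From M_n = 0.85 f'_c a b (d − a/2):
a = d − √(d² − 2M_n/(0.85 f'_c b)) = 23.6 − √(23.6² − 2 × 5655.56/(0.85 × 6 × 12.2)) = 4.231 in.
A_s = 0.85 f'_c a b / f_y = 0.85 × 6 × 4.231 × 12.2 / 60 = 4.388 in².

A_s ≈ 4.39 in²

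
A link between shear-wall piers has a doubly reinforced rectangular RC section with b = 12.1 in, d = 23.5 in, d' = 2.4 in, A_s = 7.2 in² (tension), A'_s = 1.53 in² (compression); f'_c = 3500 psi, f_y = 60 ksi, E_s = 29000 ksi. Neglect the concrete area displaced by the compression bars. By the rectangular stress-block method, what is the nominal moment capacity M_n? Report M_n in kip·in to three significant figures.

M_n ≈ 8320 kip·in

Assume both steels yield.
a = (A_s − A'_s) f_y/(0.85 f'_c b) = (7.2 − 1.53) × 60/(0.85 × 3.5 × 12.1) = 9.451 in.
c = a/β₁ = 9.451/0.85 = 11.119 in; ε'_s = 0.003(c − d')/c = 0.0024 ≥ ε_y = 0.0021, so the compression steel yields.
M_n = (A_s − A'_s) f_y (d − a/2) + A'_s f_y (d − d') = 340.2 × (23.5 − 4.7255) + 91.8 × (23.5 − 2.4) = 6387.1 + 1937.0 = 8324.1 kip·in.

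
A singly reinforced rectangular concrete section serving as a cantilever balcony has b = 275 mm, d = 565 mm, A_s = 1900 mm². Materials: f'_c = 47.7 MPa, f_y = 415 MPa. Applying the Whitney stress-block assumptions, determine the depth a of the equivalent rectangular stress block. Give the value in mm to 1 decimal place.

T = A_s f_y = 1900 × 415 = 788500 N = 788.5 kN.
Setting C = 0.85 f'_c a b equal to T: a = 788500/(0.85 × 47.7 × 275) = 70.7 mm.

a ≈ 70.7 mm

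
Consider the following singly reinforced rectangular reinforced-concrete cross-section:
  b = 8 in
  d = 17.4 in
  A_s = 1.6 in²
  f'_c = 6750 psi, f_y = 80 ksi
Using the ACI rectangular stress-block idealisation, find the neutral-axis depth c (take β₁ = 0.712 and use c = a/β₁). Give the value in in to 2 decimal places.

T = A_s f_y = 1.6 × 80 = 128 kips.
a = T/(0.85 f'_c b) = 128/(0.85 × 6.75 × 8) = 2.7887 in.
With β₁ = 0.712, c = a/β₁ = 2.7887/0.712 = 3.92 in.

c ≈ 3.92 in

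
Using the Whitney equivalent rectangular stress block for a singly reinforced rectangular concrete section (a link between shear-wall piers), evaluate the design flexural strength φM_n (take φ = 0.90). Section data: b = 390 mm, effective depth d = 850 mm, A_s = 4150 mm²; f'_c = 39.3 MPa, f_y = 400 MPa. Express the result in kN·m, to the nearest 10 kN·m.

φM_n ≈ 1170 kN·m

T = A_s f_y = 4150 × 400 = 1660000 N = 1660 kN.
From C = T: a = T/(0.85 f'_c b) = 1660000/(0.85 × 39.3 × 390) = 127.42 mm.
M_n = T(d − a/2) = 1660 kN × (850 − 63.71) mm = 1305.24 kN·m.
φM_n = 0.90 × 1305.24 = 1174.72 kN·m.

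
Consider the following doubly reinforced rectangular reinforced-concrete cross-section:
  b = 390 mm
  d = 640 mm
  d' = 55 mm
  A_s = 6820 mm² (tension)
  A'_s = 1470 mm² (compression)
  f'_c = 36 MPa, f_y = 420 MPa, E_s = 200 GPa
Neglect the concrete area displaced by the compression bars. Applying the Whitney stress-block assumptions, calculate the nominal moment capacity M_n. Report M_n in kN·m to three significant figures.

Assume both tension and compression steel yield.
Net tension couple steel: A_s − A'_s = 5350 mm².
a = (A_s − A'_s) f_y / (0.85 f'_c b) = 2247000/(0.85 × 36 × 390) = 188.29 mm.
c = a/β₁ = 188.29/0.793 = 237.44 mm; ε'_s = 0.003(c − d')/c = 0.0023 ≥ f_y/E_s = 0.0021, so compression steel does yield.
M_n = (A_s − A'_s) f_y (d − a/2) + A'_s f_y (d − d') = [2247000 × (640 − 94.145) + 617400 × (640 − 55)] × 10⁻⁶ = 1226.54 + 361.18 = 1587.72 kN·m.

M_n ≈ 1590 kN·m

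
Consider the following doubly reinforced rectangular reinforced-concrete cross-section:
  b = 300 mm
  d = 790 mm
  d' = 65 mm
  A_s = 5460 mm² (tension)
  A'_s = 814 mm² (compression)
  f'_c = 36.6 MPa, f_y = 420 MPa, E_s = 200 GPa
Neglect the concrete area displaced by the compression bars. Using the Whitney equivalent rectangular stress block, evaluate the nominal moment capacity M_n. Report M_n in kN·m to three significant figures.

Assume both tension and compression steel yield.
Net tension couple steel: A_s − A'_s = 4646 mm².
a = (A_s − A'_s) f_y / (0.85 f'_c b) = 1951320/(0.85 × 36.6 × 300) = 209.08 mm.
c = a/β₁ = 209.08/0.789 = 264.99 mm; ε'_s = 0.003(c − d')/c = 0.0023 ≥ f_y/E_s = 0.0021, so compression steel does yield.
M_n = (A_s − A'_s) f_y (d − a/2) + A'_s f_y (d − d') = [1951320 × (790 − 104.54) + 341880 × (790 − 65)] × 10⁻⁶ = 1337.55 + 247.86 = 1585.41 kN·m.

M_n ≈ 1590 kN·m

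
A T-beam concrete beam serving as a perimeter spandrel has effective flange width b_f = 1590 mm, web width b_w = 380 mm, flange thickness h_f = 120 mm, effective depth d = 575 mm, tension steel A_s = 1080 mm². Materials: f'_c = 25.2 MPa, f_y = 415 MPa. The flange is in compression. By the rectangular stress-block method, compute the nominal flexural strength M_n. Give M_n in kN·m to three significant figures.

M_n ≈ 255 kN·m

Tension: T = A_s f_y = 1080 × 415 = 448200 N.
Try a within the flange: a = T/(0.85 f'_c b_f) = 448200/(0.85 × 25.2 × 1590) = 13.16 mm.
Since a = 13.16 ≤ h_f = 120 mm, the stress block lies entirely in the flange; analyse as a rectangular beam of width b_f.
M_n = T(d − a/2) = 448200 × (575 − 6.58) = 254.77 × 10⁶ N·mm.
M_n = 254.77 kN·m.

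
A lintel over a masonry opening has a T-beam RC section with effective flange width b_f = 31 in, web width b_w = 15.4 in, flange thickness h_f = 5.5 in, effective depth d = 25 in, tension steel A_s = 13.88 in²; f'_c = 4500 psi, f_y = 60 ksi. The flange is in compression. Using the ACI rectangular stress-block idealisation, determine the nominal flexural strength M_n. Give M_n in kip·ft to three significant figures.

Tension: T = A_s f_y = 13.88 × 60 = 832.8 kips.
Try a within the flange: a = T/(0.85 f'_c b_f) = 832.8/(0.85 × 4.5 × 31) = 7.023 in.
a = 7.023 > h_f = 5.5 in: the block extends into the web. Split into flange-overhang and web parts.
C_f = 0.85 f'_c (b_f − b_w) h_f = 0.85 × 4.5 × (31 − 15.4) × 5.5 = 328.2 kips.
Remaining web compression depth: a_w = (T − C_f)/(0.85 f'_c b_w) = (832.8 − 328.2)/(0.85 × 4.5 × 15.4) = 8.566 in.
M_n = C_f(d − h_f/2) + (T − C_f)(d − a_w/2) = 328.2 × (25 − 2.75) + 504.6 × (25 − 4.283) = 7302.5 + 10453.8 = 17756.3 kip·in.
M_n = 17756.3/12 = 1479.69 kip·ft.

M_n ≈ 1480 kip·ft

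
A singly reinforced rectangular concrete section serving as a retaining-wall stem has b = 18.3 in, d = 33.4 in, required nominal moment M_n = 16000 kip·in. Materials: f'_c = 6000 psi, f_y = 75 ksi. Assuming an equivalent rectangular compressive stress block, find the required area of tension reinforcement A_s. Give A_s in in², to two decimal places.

A_s ≈ 6.97 in²

From M_n = 0.85 f'_c a b (d − a/2):
a = d − √(d² − 2M_n/(0.85 f'_c b)) = 33.4 − √(33.4² − 2 × 16000/(0.85 × 6 × 18.3)) = 5.603 in.
A_s = 0.85 f'_c a b / f_y = 0.85 × 6 × 5.603 × 18.3 / 75 = 6.972 in².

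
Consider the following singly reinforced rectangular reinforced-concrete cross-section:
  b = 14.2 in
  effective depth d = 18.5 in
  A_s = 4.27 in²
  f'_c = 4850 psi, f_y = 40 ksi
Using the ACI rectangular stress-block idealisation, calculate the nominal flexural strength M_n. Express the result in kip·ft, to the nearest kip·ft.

M_n ≈ 243 kip·ft

T = A_s f_y = 4.27 × 40 = 170.8 kips.
a = T/(0.85 f'_c b) = 170.8/(0.85 × 4.85 × 14.2) = 2.918 in.
M_n = T(d − a/2) = 170.8 × (18.5 − 1.459) = 2910.6 kip·in = 2910.6/12 = 242.55 kip·ft.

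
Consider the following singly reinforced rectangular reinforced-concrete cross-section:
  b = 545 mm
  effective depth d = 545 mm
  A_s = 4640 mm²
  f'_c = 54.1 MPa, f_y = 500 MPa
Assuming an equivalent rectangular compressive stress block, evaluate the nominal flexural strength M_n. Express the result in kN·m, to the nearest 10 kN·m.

T = A_s f_y = 4640 × 500 = 2320000 N = 2320 kN.
From C = T: a = T/(0.85 f'_c b) = 2320000/(0.85 × 54.1 × 545) = 92.57 mm.
M_n = T(d − a/2) = 2320 kN × (545 − 46.285) mm = 1157.02 kN·m.

M_n ≈ 1160 kN·m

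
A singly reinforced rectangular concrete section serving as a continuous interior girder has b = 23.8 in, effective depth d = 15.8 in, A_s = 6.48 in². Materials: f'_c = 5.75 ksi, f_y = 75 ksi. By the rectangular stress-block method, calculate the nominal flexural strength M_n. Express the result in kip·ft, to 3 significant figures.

M_n ≈ 555 kip·ft

T = A_s f_y = 6.48 × 75 = 486 kips.
a = T/(0.85 f'_c b) = 486/(0.85 × 5.75 × 23.8) = 4.178 in.
M_n = T(d − a/2) = 486 × (15.8 − 2.089) = 6663.5 kip·in = 6663.5/12 = 555.29 kip·ft.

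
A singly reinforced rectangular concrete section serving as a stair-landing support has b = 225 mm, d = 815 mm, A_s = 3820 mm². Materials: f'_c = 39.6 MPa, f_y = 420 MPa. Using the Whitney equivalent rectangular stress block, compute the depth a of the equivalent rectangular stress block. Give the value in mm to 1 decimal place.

a ≈ 211.8 mm

T = A_s f_y = 3820 × 420 = 1604400 N = 1604.4 kN.
Setting C = 0.85 f'_c a b equal to T: a = 1604400/(0.85 × 39.6 × 225) = 211.8 mm.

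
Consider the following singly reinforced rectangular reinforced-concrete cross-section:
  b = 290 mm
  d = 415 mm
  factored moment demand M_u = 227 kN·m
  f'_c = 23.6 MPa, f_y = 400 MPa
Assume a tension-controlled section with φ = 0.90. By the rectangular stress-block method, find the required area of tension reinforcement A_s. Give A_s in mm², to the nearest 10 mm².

A_s ≈ 1780 mm²

M_n = M_u/φ = 227/0.90 = 252.222 kN·m.
With M_n = 0.85 f'_c a b (d − a/2), solve the quadratic for a:
a = d − √(d² − 2M_n/(0.85 f'_c b)) = 415 − √(415² − 2 × 252.222×10⁶/(0.85 × 23.6 × 290)) = 122.58 mm.
A_s = 0.85 f'_c a b / f_y = 0.85 × 23.6 × 122.58 × 290 / 400 = 1782.7 mm².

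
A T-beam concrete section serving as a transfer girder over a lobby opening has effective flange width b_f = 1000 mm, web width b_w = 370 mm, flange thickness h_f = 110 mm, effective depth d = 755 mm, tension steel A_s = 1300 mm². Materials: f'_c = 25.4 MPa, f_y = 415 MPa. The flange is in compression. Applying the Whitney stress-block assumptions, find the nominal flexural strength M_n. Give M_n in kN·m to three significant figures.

M_n ≈ 401 kN·m

Tension: T = A_s f_y = 1300 × 415 = 539500 N.
Try a within the flange: a = T/(0.85 f'_c b_f) = 539500/(0.85 × 25.4 × 1000) = 24.99 mm.
Since a = 24.99 ≤ h_f = 110 mm, the stress block lies entirely in the flange; analyse as a rectangular beam of width b_f.
M_n = T(d − a/2) = 539500 × (755 − 12.495) = 400.58 × 10⁶ N·mm.
M_n = 400.58 kN·m.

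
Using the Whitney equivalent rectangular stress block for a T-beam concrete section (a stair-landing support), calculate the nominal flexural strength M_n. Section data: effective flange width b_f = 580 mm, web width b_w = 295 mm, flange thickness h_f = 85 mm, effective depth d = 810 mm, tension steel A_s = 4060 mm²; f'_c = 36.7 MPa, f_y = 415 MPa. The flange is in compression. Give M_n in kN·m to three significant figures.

M_n ≈ 1290 kN·m

Tension: T = A_s f_y = 4060 × 415 = 1684900 N.
Try a within the flange: a = T/(0.85 f'_c b_f) = 1684900/(0.85 × 36.7 × 580) = 93.12 mm.
a = 93.12 > h_f = 85 mm: the block extends into the web. Split into flange-overhang and web parts.
C_f = 0.85 f'_c (b_f − b_w) h_f = 0.85 × 36.7 × (580 − 295) × 85 = 755699 N.
Remaining web compression depth: a_w = (T − C_f)/(0.85 f'_c b_w) = (1684900 − 755699)/(0.85 × 36.7 × 295) = 100.97 mm.
M_n = C_f(d − h_f/2) + (T − C_f)(d − a_w/2) = 755699 × (810 − 42.5) + 929201 × (810 − 50.485) = 580.00 + 705.74 = 1285.74 × 10⁶ N·mm.
M_n = 1285.74 kN·m.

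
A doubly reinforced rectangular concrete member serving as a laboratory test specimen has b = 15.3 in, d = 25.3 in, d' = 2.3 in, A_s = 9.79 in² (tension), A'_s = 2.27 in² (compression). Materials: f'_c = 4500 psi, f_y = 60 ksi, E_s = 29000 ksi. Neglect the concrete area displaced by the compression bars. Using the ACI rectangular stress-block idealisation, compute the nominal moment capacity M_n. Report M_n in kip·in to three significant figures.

M_n ≈ 12800 kip·in

Assume both steels yield.
a = (A_s − A'_s) f_y/(0.85 f'_c b) = (9.79 − 2.27) × 60/(0.85 × 4.5 × 15.3) = 7.710 in.
c = a/β₁ = 7.710/0.825 = 9.345 in; ε'_s = 0.003(c − d')/c = 0.0023 ≥ ε_y = 0.0021, so the compression steel yields.
M_n = (A_s − A'_s) f_y (d − a/2) + A'_s f_y (d − d') = 451.2 × (25.3 − 3.855) + 136.2 × (25.3 − 2.3) = 9676.0 + 3132.6 = 12808.6 kip·in.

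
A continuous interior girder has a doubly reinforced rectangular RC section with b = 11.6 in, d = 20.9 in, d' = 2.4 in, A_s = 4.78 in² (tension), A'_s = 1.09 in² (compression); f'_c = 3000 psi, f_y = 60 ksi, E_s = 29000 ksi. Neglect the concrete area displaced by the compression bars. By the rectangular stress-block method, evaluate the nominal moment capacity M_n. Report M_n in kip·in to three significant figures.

M_n ≈ 5010 kip·in

Assume both steels yield.
a = (A_s − A'_s) f_y/(0.85 f'_c b) = (4.78 − 1.09) × 60/(0.85 × 3 × 11.6) = 7.485 in.
c = a/β₁ = 7.485/0.85 = 8.806 in; ε'_s = 0.003(c − d')/c = 0.0022 ≥ ε_y = 0.0021, so the compression steel yields.
M_n = (A_s − A'_s) f_y (d − a/2) + A'_s f_y (d − d') = 221.4 × (20.9 − 3.7425) + 65.4 × (20.9 − 2.4) = 3798.7 + 1209.9 = 5008.6 kip·in.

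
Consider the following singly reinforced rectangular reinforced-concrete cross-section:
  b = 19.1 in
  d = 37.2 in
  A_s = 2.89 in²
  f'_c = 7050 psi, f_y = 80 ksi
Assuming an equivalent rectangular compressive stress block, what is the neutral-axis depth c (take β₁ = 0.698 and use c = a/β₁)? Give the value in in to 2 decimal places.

T = A_s f_y = 2.89 × 80 = 231.2 kips.
a = T/(0.85 f'_c b) = 231.2/(0.85 × 7.05 × 19.1) = 2.0200 in.
With β₁ = 0.698, c = a/β₁ = 2.0200/0.698 = 2.89 in.

c ≈ 2.89 in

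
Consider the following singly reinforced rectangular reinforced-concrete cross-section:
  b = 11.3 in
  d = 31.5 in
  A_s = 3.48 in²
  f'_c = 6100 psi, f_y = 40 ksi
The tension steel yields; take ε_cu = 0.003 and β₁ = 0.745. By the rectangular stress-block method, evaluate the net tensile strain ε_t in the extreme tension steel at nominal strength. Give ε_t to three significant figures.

ε_t ≈ 0.0266

a = A_s f_y/(0.85 f'_c b) = 2.376 in.
β₁ = 0.745, so c = a/β₁ = 2.376/0.745 = 3.189 in.
From the linear strain diagram with ε_cu = 0.003: ε_t = 0.003 (d − c)/c = 0.003 × (31.5 − 3.189)/3.189 = 0.0266.
Since ε_t ≥ 0.005, the section is tension-controlled.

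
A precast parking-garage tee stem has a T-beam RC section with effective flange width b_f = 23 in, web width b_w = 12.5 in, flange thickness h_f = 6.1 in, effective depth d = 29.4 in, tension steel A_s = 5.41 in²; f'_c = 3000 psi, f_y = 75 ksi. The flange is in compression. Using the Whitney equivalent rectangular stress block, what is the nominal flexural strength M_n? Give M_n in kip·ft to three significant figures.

Tension: T = A_s f_y = 5.41 × 75 = 405.75 kips.
Try a within the flange: a = T/(0.85 f'_c b_f) = 405.75/(0.85 × 3 × 23) = 6.918 in.
a = 6.918 > h_f = 6.1 in: the block extends into the web. Split into flange-overhang and web parts.
C_f = 0.85 f'_c (b_f − b_w) h_f = 0.85 × 3 × (23 − 12.5) × 6.1 = 163.3 kips.
Remaining web compression depth: a_w = (T − C_f)/(0.85 f'_c b_w) = (405.75 − 163.3)/(0.85 × 3 × 12.5) = 7.606 in.
M_n = C_f(d − h_f/2) + (T − C_f)(d − a_w/2) = 163.3 × (29.4 − 3.05) + 242.45 × (29.4 − 3.803) = 4303.0 + 6206.0 = 10509.0 kip·in.
M_n = 10509.0/12 = 875.75 kip·ft.

M_n ≈ 876 kip·ft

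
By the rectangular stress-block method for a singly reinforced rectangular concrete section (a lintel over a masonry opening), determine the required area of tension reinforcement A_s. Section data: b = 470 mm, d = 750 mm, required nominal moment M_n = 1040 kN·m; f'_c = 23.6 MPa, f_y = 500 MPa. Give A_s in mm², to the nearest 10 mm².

A_s ≈ 3120 mm²

With M_n = 0.85 f'_c a b (d − a/2), solve the quadratic for a:
a = d − √(d² − 2M_n/(0.85 f'_c b)) = 750 − √(750² − 2 × 1040×10⁶/(0.85 × 23.6 × 470)) = 165.29 mm.
A_s = 0.85 f'_c a b / f_y = 0.85 × 23.6 × 165.29 × 470 / 500 = 3116.8 mm².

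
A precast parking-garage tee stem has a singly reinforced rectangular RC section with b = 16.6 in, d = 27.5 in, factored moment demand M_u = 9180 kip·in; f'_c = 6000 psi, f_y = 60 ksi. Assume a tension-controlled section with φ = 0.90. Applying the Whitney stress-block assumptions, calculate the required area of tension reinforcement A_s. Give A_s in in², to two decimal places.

A_s ≈ 6.77 in²

M_n = M_u/φ = 9180/0.90 = 10200 kip·in.
From M_n = 0.85 f'_c a b (d − a/2):
a = d − √(d² − 2M_n/(0.85 f'_c b)) = 27.5 − √(27.5² − 2 × 10200/(0.85 × 6 × 16.6)) = 4.800 in.
A_s = 0.85 f'_c a b / f_y = 0.85 × 6 × 4.800 × 16.6 / 60 = 6.773 in².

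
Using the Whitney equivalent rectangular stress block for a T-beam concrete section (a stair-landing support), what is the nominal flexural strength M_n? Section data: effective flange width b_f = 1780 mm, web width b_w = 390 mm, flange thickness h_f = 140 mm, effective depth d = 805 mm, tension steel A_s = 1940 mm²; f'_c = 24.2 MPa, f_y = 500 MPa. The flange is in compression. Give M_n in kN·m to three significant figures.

M_n ≈ 768 kN·m

Tension: T = A_s f_y = 1940 × 500 = 970000 N.
Try a within the flange: a = T/(0.85 f'_c b_f) = 970000/(0.85 × 24.2 × 1780) = 26.49 mm.
Since a = 26.49 ≤ h_f = 140 mm, the stress block lies entirely in the flange; analyse as a rectangular beam of width b_f.
M_n = T(d − a/2) = 970000 × (805 − 13.245) = 768.00 × 10⁶ N·mm.
M_n = 768.00 kN·m.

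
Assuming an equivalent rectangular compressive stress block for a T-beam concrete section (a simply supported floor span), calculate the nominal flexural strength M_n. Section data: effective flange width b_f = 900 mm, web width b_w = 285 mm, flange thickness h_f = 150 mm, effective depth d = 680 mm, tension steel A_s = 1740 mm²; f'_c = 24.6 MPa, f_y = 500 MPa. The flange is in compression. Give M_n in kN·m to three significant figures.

M_n ≈ 571 kN·m

Tension: T = A_s f_y = 1740 × 500 = 870000 N.
Try a within the flange: a = T/(0.85 f'_c b_f) = 870000/(0.85 × 24.6 × 900) = 46.23 mm.
Since a = 46.23 ≤ h_f = 150 mm, the stress block lies entirely in the flange; analyse as a rectangular beam of width b_f.
M_n = T(d − a/2) = 870000 × (680 − 23.115) = 571.49 × 10⁶ N·mm.
M_n = 571.49 kN·m.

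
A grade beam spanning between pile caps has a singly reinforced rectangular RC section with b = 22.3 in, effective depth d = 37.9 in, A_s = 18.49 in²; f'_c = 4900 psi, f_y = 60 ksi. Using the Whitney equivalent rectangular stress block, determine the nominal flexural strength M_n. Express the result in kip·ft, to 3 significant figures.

M_n ≈ 2950 kip·ft

T = A_s f_y = 18.49 × 60 = 1109.4 kips.
a = T/(0.85 f'_c b) = 1109.4/(0.85 × 4.9 × 22.3) = 11.945 in.
M_n = T(d − a/2) = 1109.4 × (37.9 − 5.9725) = 35420.4 kip·in = 35420.4/12 = 2951.70 kip·ft.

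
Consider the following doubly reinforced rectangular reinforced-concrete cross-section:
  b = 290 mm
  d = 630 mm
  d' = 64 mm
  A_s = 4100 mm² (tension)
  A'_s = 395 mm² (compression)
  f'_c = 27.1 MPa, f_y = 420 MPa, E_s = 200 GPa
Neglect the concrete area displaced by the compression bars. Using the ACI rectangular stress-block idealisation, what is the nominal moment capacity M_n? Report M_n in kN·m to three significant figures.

M_n ≈ 893 kN·m

Assume both tension and compression steel yield.
Net tension couple steel: A_s − A'_s = 3705 mm².
a = (A_s − A'_s) f_y / (0.85 f'_c b) = 1556100/(0.85 × 27.1 × 290) = 232.94 mm.
c = a/β₁ = 232.94/0.85 = 274.05 mm; ε'_s = 0.003(c − d')/c = 0.0023 ≥ f_y/E_s = 0.0021, so compression steel does yield.
M_n = (A_s − A'_s) f_y (d − a/2) + A'_s f_y (d − d') = [1556100 × (630 − 116.47) + 165900 × (630 − 64)] × 10⁻⁶ = 799.10 + 93.90 = 893.00 kN·m.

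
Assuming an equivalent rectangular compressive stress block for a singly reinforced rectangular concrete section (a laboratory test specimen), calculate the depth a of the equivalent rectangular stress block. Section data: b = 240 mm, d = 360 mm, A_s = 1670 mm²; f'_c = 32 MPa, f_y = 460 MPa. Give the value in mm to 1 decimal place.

a ≈ 117.7 mm

T = A_s f_y = 1670 × 460 = 768200 N = 768.2 kN.
Setting C = 0.85 f'_c a b equal to T: a = 768200/(0.85 × 32 × 240) = 117.7 mm.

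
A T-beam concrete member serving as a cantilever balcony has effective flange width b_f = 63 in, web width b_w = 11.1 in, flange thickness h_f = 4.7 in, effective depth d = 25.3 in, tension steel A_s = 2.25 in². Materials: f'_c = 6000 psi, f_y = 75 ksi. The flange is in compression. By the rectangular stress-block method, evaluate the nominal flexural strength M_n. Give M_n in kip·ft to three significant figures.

Tension: T = A_s f_y = 2.25 × 75 = 168.75 kips.
Try a within the flange: a = T/(0.85 f'_c b_f) = 168.75/(0.85 × 6 × 63) = 0.525 in.
Since a = 0.525 ≤ h_f = 4.7 in, the stress block lies entirely in the flange; analyse as a rectangular beam of width b_f.
M_n = T(d − a/2) = 168.75 × (25.3 − 0.2625) = 4225.1 kip·in.
M_n = 4225.1/12 = 352.09 kip·ft.

M_n ≈ 352 kip·ft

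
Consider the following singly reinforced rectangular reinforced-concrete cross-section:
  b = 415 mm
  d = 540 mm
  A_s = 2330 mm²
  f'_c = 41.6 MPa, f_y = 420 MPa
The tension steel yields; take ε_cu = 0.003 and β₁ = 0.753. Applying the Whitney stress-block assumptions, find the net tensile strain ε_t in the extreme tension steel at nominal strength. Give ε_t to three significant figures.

ε_t ≈ 0.0153

a = A_s f_y/(0.85 f'_c b) = 66.69 mm.
β₁ = 0.753, so c = a/β₁ = 66.69/0.753 = 88.57 mm.
From the linear strain diagram with ε_cu = 0.003: ε_t = 0.003 (d − c)/c = 0.003 × (540 − 88.57)/88.57 = 0.0153.
Since ε_t ≥ 0.005, the section is tension-controlled.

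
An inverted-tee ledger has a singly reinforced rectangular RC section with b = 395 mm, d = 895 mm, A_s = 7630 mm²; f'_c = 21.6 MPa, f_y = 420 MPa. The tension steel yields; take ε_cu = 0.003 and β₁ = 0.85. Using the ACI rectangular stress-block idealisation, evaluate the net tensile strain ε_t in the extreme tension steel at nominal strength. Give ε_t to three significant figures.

ε_t ≈ 0.00216

a = A_s f_y/(0.85 f'_c b) = 441.88 mm.
β₁ = 0.85, so c = a/β₁ = 441.88/0.85 = 519.86 mm.
From the linear strain diagram with ε_cu = 0.003: ε_t = 0.003 (d − c)/c = 0.003 × (895 − 519.86)/519.86 = 0.00216.
ε_t < 0.004 — the section is over-reinforced for flexure under ACI limits.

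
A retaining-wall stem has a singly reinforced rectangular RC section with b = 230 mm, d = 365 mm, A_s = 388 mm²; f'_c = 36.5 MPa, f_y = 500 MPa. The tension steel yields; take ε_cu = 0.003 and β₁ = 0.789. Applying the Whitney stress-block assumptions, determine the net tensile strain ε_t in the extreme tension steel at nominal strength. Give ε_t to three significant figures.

ε_t ≈ 0.0288

a = A_s f_y/(0.85 f'_c b) = 27.19 mm.
β₁ = 0.789, so c = a/β₁ = 27.19/0.789 = 34.46 mm.
From the linear strain diagram with ε_cu = 0.003: ε_t = 0.003 (d − c)/c = 0.003 × (365 − 34.46)/34.46 = 0.0288.
Since ε_t ≥ 0.005, the section is tension-controlled.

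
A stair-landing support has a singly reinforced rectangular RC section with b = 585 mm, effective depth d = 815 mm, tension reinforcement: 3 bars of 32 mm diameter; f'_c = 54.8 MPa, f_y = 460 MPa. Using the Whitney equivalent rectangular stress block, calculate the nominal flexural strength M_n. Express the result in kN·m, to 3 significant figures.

A_s = 3 × 804 = 2412 mm².
T = A_s f_y = 2412 × 460 = 1109520 N = 1109.52 kN.
From C = T: a = T/(0.85 f'_c b) = 1109520/(0.85 × 54.8 × 585) = 40.72 mm.
M_n = T(d − a/2) = 1109.52 kN × (815 − 20.36) mm = 881.67 kN·m.

M_n ≈ 882 kN·m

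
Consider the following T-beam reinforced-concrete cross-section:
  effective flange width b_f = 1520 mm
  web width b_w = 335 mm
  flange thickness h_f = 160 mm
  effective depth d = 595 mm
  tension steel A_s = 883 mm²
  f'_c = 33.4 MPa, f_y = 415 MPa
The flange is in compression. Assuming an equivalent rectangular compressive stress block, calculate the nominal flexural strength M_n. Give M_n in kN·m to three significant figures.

Tension: T = A_s f_y = 883 × 415 = 366445 N.
Try a within the flange: a = T/(0.85 f'_c b_f) = 366445/(0.85 × 33.4 × 1520) = 8.49 mm.
Since a = 8.49 ≤ h_f = 160 mm, the stress block lies entirely in the flange; analyse as a rectangular beam of width b_f.
M_n = T(d − a/2) = 366445 × (595 − 4.245) = 216.48 × 10⁶ N·mm.
M_n = 216.48 kN·m.

M_n ≈ 216 kN·m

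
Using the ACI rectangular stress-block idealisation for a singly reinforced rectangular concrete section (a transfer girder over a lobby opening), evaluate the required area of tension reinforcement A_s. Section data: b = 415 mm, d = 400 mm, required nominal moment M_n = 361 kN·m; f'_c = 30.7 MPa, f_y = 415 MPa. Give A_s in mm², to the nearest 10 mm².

With M_n = 0.85 f'_c a b (d − a/2), solve the quadratic for a:
a = d − √(d² − 2M_n/(0.85 f'_c b)) = 400 − √(400² − 2 × 361×10⁶/(0.85 × 30.7 × 415)) = 94.50 mm.
A_s = 0.85 f'_c a b / f_y = 0.85 × 30.7 × 94.50 × 415 / 415 = 2466.0 mm².

A_s ≈ 2470 mm²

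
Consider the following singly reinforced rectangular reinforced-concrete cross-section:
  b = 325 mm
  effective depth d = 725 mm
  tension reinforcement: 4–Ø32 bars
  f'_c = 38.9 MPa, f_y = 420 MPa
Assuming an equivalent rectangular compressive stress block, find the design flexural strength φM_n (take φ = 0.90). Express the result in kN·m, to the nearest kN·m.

φM_n ≈ 805 kN·m

A_s = 4 × 804 = 3216 mm².
T = A_s f_y = 3216 × 420 = 1350720 N = 1350.72 kN.
From C = T: a = T/(0.85 f'_c b) = 1350720/(0.85 × 38.9 × 325) = 125.69 mm.
M_n = T(d − a/2) = 1350.72 kN × (725 − 62.845) mm = 894.39 kN·m.
φM_n = 0.90 × 894.39 = 804.95 kN·m.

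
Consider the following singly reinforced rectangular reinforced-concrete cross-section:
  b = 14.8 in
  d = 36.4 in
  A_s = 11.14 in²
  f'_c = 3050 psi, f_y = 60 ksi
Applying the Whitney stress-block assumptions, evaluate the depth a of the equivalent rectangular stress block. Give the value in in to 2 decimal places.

T = A_s f_y = 11.14 × 60 = 668.4 kips.
a = T/(0.85 f'_c b) = 668.4/(0.85 × 3.05 × 14.8) = 17.42 in.

a ≈ 17.42 in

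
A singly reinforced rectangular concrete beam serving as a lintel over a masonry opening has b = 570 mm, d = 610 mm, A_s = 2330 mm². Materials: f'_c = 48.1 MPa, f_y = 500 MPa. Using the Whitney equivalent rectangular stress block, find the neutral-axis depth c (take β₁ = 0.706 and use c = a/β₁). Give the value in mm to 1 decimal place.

T = A_s f_y = 2330 × 500 = 1165000 N = 1165 kN.
Setting C = 0.85 f'_c a b equal to T: a = 1165000/(0.85 × 48.1 × 570) = 49.990 mm.
With β₁ = 0.706, c = a/β₁ = 49.990/0.706 = 70.8 mm.

c ≈ 70.8 mm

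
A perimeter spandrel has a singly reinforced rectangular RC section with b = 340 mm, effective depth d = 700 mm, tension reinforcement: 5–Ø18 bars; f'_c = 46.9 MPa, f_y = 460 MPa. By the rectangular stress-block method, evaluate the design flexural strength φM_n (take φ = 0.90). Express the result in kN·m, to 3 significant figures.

A_s = 5 × 254 = 1270 mm².
T = A_s f_y = 1270 × 460 = 584200 N = 584.2 kN.
From C = T: a = T/(0.85 f'_c b) = 584200/(0.85 × 46.9 × 340) = 43.10 mm.
M_n = T(d − a/2) = 584.2 kN × (700 − 21.55) mm = 396.35 kN·m.
φM_n = 0.90 × 396.35 = 356.72 kN·m.

φM_n ≈ 357 kN·m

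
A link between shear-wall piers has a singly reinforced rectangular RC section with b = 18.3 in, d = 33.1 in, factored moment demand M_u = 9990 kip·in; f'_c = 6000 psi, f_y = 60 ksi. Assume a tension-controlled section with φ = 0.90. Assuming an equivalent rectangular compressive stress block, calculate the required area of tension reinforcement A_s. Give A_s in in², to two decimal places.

M_n = M_u/φ = 9990/0.90 = 11100 kip·in.
From M_n = 0.85 f'_c a b (d − a/2):
a = d − √(d² − 2M_n/(0.85 f'_c b)) = 33.1 − √(33.1² − 2 × 11100/(0.85 × 6 × 18.3)) = 3.813 in.
A_s = 0.85 f'_c a b / f_y = 0.85 × 6 × 3.813 × 18.3 / 60 = 5.931 in².

A_s ≈ 5.93 in²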